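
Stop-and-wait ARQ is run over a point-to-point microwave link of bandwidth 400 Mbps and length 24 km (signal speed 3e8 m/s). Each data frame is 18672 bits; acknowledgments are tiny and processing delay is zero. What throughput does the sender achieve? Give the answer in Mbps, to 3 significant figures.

90.3 Mbps

t_tx = L/R = 18672/400000000 = 4.668e-05 s.
t_prop = 24000/300000000 = 8e-05 s; RTT = 0.00016 s.
Cycle = t_tx + RTT = 0.00020668 s.
Throughput = L / cycle = 18672 / 0.00020668 = 90.3 Mbps.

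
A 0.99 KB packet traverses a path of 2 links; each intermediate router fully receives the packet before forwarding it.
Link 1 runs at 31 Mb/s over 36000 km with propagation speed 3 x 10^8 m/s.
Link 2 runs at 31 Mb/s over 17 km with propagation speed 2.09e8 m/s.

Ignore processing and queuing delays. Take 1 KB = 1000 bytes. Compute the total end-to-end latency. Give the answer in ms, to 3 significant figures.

121 ms

L = 7920 bits.
Transmission delay per hop = L/R = 7920/31000000 = 0.255484 ms; 2 hops → 0.510968 ms.
Propagation delays (d/s per hop): 120, 0.0813397 ms; sum = 120.081 ms.
End-to-end = 121 ms.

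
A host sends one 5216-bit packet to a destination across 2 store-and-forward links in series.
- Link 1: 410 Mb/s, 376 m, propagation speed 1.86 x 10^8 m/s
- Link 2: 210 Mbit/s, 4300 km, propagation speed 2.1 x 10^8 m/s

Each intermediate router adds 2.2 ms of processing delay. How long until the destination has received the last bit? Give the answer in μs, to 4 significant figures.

22720 μs

Transmission delays (L/R per hop): 12.722, 24.8381 μs; sum = 37.56 μs.
Propagation delays (d/s per hop): 2.02151, 20476.2 μs; sum = 20478.2 μs.
Processing at 1 router(s): 1 × 2.2 ms = 2200 μs.
End-to-end = 22720 μs.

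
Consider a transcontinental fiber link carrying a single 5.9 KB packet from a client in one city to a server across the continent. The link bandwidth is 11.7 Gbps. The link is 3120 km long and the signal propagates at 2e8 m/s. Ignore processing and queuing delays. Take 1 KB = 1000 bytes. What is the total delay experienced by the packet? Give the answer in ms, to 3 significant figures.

L = 47200 bits.
Transmission delay = L/R = 47200 / 11700000000 = 0.00403419 ms.
Propagation delay = d/s = 3120000 m / 200000000 m/s = 15.6 ms.
Total = 15.6 ms.

15.6 ms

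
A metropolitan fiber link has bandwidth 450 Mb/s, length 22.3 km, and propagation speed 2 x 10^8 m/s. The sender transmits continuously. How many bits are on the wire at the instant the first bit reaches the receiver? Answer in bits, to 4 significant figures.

50180 bits

Propagation delay = 22300 / 200000000 = 0.0001115 s.
BDP = R × t_prop = 450000000 × 0.0001115 = 50175 bits.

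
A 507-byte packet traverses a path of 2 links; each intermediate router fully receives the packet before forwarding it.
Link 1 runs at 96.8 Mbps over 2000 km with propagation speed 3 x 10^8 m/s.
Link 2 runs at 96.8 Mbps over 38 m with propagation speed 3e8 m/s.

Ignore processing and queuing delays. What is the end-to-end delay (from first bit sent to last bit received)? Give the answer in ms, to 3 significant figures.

6.75 ms

L = 507 × 8 = 4056 bits.
Transmission delay per hop = L/R = 4056/96800000 = 0.0419008 ms; 2 hops → 0.0838017 ms.
Propagation delays (d/s per hop): 6.66667, 0.000126667 ms; sum = 6.66679 ms.
End-to-end = 6.75 ms.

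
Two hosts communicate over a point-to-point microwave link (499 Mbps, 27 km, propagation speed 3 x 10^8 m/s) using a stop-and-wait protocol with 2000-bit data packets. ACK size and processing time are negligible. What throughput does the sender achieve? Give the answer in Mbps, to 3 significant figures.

10.9 Mbps

t_tx = L/R = 2000/499000000 = 4.00802e-06 s.
t_prop = 27000/300000000 = 9e-05 s; RTT = 0.00018 s.
Cycle = t_tx + RTT = 0.000184008 s.
Throughput = L / cycle = 2000 / 0.000184008 = 10.9 Mbps.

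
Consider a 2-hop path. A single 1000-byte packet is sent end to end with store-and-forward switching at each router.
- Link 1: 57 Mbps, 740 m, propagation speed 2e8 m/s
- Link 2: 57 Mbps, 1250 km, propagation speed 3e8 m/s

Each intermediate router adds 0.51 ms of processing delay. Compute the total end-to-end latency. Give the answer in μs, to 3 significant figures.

L = 1000 × 8 = 8000 bits.
Transmission delay per hop = L/R = 8000/57000000 = 140.351 μs; 2 hops → 280.702 μs.
Propagation delays (d/s per hop): 3.7, 4166.67 μs; sum = 4170.37 μs.
Processing at 1 router(s): 1 × 0.51 ms = 510 μs.
End-to-end = 4960 μs.

4960 μs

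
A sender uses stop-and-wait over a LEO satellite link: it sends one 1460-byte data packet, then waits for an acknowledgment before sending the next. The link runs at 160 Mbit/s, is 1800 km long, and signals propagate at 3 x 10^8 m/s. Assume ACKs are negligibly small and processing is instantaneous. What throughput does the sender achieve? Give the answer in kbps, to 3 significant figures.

t_tx = L/R = 11680/160000000 = 7.3e-05 s.
t_prop = 1800000/300000000 = 0.006 s; RTT = 0.012 s.
Cycle = t_tx + RTT = 0.012073 s.
Throughput = L / cycle = 11680 / 0.012073 = 967 kbps.

967 kbps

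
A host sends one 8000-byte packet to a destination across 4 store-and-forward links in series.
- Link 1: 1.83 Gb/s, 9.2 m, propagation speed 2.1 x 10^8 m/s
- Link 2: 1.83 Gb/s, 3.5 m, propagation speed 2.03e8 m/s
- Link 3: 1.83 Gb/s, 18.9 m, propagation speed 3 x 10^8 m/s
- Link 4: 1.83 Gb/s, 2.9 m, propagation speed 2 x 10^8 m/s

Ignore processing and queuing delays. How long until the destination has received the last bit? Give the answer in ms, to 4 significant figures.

0.1400 ms

L = 8000 × 8 = 64000 bits.
Transmission delay per hop = L/R = 64000/1830000000 = 0.0349727 ms; 4 hops → 0.139891 ms.
Propagation delays (d/s per hop): 4.38095e-05, 1.72414e-05, 6.3e-05, 1.45e-05 ms; sum = 0.000138551 ms.
End-to-end = 0.1400 ms.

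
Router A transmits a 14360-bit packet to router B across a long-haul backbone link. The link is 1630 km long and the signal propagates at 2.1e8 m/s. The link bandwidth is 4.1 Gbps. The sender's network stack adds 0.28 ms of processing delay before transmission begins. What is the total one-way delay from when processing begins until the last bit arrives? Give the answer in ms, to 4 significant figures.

8.045 ms

Transmission delay = L/R = 14360 / 4.1e+09 = 0.00350244 ms.
Propagation delay = d/s = 1630000 m / 210000000 m/s = 7.7619 ms.
Plus processing delay 0.28 ms = 0.28 ms.
Total = 8.045 ms.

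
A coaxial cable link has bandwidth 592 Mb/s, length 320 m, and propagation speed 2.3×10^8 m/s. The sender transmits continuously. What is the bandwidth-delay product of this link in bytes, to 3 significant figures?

Propagation delay = 320 / 2.3e+08 = 1.3913e-06 s.
BDP = R × t_prop = 592000000 × 1.3913e-06 = 823.652 bits.
In bytes: 823.652/8 = 103 bytes.

103 bytes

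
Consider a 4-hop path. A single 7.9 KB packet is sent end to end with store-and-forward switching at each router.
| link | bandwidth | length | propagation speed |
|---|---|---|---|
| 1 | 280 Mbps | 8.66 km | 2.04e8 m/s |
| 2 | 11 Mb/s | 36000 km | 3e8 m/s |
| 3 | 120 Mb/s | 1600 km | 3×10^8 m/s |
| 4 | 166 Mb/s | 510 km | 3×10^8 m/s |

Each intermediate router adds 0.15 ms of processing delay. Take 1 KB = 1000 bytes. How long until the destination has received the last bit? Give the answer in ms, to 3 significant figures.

L = 63200 bits.
Transmission delays (L/R per hop): 0.225714, 5.74545, 0.526667, 0.380723 ms; sum = 6.87856 ms.
Propagation delays (d/s per hop): 0.042451, 120, 5.33333, 1.7 ms; sum = 127.076 ms.
Processing at 3 router(s): 3 × 0.15 ms = 0.45 ms.
End-to-end = 134 ms.

134 ms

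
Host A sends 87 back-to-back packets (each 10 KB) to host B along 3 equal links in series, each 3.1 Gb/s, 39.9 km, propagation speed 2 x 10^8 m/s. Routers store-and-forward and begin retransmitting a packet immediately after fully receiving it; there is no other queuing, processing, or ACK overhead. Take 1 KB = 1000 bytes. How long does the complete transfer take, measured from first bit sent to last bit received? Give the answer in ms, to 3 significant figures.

Per-hop transmission t_tx = L/R = 80000/3100000000 = 0.0258065 ms.
Per-hop propagation t_prop = 39900/200000000 = 0.1995 ms.
Pipeline fill: first packet needs 3·t_tx to clear all hops; remaining 86 packets each add one t_tx.
Total = (3+87-1)·t_tx + 3·t_prop = 89·0.0258065 + 3·0.1995 = 2.90 ms.

2.90 ms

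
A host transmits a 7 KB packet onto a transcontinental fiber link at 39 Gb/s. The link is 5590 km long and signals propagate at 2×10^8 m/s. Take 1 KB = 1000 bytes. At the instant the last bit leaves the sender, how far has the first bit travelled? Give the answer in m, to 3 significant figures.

287 m

t_tx = L/R = 56000/39000000000 = 1.4359e-06 s.
Distance = s × t_tx = 200000000 × 1.4359e-06 = 287 m.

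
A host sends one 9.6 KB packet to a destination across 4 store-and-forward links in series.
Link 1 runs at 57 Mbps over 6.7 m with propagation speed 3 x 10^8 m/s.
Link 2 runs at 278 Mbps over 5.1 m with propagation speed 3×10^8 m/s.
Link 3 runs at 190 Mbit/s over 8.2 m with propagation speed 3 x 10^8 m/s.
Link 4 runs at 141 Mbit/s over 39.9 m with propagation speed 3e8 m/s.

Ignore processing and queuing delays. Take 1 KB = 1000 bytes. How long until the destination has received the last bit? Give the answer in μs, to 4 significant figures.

2573 μs

L = 76800 bits.
Transmission delays (L/R per hop): 1347.37, 276.259, 404.211, 544.681 μs; sum = 2572.52 μs.
Propagation delays (d/s per hop): 0.0223333, 0.017, 0.0273333, 0.133 μs; sum = 0.199667 μs.
End-to-end = 2573 μs.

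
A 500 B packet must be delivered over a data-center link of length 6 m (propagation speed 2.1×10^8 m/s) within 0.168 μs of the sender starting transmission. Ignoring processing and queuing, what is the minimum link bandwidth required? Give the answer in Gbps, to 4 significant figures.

L = 4000 bits.
Propagation delay = 6 / 210000000 = 0.0285714 μs.
Transmission budget = 0.168 − 0.0285714 = 0.139429 μs.
R ≥ L / t_tx = 4000 bits / 1.39429e-07 s = 28.69 Gbps.

28.69 Gbps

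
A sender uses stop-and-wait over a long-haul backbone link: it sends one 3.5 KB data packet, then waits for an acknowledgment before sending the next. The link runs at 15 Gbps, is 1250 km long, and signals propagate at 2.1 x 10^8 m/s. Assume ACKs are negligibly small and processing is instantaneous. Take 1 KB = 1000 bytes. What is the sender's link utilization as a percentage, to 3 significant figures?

t_tx = L/R = 28000/15000000000 = 1.86667e-06 s.
t_prop = 1250000/210000000 = 0.00595238 s; RTT = 0.0119048 s.
Cycle = t_tx + RTT = 0.0119066 s.
Utilization = t_tx / cycle = 1.86667e-06/0.0119066 = 0.0157 %.

0.0157 %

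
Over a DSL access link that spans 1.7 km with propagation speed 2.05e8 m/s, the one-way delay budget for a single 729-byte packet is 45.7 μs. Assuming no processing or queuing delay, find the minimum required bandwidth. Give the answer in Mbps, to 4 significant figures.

L = 5832 bits.
Propagation delay = 1700 / 2.05e+08 = 8.29268 μs.
Transmission budget = 45.7 − 8.29268 = 37.4073 μs.
R ≥ L / t_tx = 5832 bits / 3.74073e-05 s = 155.9 Mbps.

155.9 Mbps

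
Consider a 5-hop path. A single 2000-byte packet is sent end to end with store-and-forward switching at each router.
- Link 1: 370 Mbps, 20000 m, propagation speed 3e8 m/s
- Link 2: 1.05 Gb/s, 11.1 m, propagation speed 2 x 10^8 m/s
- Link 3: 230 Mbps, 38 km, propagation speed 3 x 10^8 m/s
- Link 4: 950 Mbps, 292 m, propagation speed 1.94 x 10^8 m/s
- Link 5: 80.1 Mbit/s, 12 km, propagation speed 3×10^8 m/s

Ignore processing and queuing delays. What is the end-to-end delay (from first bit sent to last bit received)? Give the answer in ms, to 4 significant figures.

0.5795 ms

L = 2000 × 8 = 16000 bits.
Transmission delays (L/R per hop): 0.0432432, 0.0152381, 0.0695652, 0.0168421, 0.19975 ms; sum = 0.344639 ms.
Propagation delays (d/s per hop): 0.0666667, 5.55e-05, 0.126667, 0.00150515, 0.04 ms; sum = 0.234894 ms.
End-to-end = 0.5795 ms.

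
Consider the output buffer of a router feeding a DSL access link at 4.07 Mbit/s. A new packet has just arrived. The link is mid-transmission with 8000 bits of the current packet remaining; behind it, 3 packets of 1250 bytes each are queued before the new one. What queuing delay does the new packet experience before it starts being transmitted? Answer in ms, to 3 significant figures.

9.34 ms

Each queued packet: L/R = 10000/4.07e+06 = 2.457 ms.
3 queued → 7.37101 ms.
Plus remaining 8000 bits of current packet: 1.9656 ms.
Queuing delay = 9.34 ms.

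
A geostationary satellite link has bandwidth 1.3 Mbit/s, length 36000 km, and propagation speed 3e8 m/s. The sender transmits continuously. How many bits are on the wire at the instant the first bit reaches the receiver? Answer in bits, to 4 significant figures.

Propagation delay = 36000000 / 300000000 = 0.12 s.
BDP = R × t_prop = 1300000 × 0.12 = 156000 bits.

156000 bits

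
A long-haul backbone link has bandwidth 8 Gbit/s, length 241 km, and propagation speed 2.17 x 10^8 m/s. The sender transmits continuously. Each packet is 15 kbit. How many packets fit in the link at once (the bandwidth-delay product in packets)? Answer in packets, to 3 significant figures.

592 packets

Propagation delay = 241000 / 217000000 = 0.0011106 s.
BDP = R × t_prop = 8000000000 × 0.0011106 = 8884790 bits.
In packets of 15000 bits: 592 packets.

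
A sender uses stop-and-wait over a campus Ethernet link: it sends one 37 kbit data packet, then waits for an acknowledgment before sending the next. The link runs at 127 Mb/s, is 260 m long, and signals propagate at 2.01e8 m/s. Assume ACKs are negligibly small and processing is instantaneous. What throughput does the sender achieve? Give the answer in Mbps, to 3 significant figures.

126 Mbps

t_tx = L/R = 37000/127000000 = 0.000291339 s.
t_prop = 260/2.01e+08 = 1.29353e-06 s; RTT = 2.58706e-06 s.
Cycle = t_tx + RTT = 0.000293926 s.
Throughput = L / cycle = 37000 / 0.000293926 = 126 Mbps.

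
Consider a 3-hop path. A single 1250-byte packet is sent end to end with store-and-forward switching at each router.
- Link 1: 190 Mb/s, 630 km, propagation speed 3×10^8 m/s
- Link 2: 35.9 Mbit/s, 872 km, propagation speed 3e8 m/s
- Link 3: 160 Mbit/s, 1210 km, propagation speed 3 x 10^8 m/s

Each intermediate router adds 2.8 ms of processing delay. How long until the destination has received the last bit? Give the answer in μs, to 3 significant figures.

15000 μs

L = 1250 × 8 = 10000 bits.
Transmission delays (L/R per hop): 52.6316, 278.552, 62.5 μs; sum = 393.683 μs.
Propagation delays (d/s per hop): 2100, 2906.67, 4033.33 μs; sum = 9040 μs.
Processing at 2 router(s): 2 × 2.8 ms = 5600 μs.
End-to-end = 15000 μs.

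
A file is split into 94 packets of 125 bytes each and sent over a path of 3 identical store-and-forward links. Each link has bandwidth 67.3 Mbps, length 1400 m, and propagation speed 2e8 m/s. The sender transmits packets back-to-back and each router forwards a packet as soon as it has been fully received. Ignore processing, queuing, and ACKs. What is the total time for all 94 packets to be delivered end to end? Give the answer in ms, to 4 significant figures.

1.447 ms

Per-hop transmission t_tx = L/R = 1000/67300000 = 0.0148588 ms.
Per-hop propagation t_prop = 1400/200000000 = 0.007 ms.
Pipeline fill: first packet needs 3·t_tx to clear all hops; remaining 93 packets each add one t_tx.
Total = (3+94-1)·t_tx + 3·t_prop = 96·0.0148588 + 3·0.007 = 1.447 ms.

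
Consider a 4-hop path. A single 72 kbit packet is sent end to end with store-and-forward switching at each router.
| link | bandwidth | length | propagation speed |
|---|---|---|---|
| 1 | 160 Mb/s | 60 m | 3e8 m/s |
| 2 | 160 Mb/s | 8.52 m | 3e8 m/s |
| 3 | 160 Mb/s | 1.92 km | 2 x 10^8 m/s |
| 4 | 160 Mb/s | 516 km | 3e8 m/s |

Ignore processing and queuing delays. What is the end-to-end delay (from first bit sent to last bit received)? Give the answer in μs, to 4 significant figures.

L = 72000 bits.
Transmission delay per hop = L/R = 72000/160000000 = 450 μs; 4 hops → 1800 μs.
Propagation delays (d/s per hop): 0.2, 0.0284, 9.6, 1720 μs; sum = 1729.83 μs.
End-to-end = 3530 μs.

3530 μs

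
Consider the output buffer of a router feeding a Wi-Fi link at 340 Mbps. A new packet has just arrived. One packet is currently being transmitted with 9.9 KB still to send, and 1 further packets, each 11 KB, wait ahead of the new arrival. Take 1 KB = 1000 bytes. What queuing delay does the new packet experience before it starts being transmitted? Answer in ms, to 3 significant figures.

0.492 ms

Each queued packet: L/R = 88000/340000000 = 0.258824 ms.
1 queued → 0.258824 ms.
Plus remaining 79200 bits of current packet: 0.232941 ms.
Queuing delay = 0.492 ms.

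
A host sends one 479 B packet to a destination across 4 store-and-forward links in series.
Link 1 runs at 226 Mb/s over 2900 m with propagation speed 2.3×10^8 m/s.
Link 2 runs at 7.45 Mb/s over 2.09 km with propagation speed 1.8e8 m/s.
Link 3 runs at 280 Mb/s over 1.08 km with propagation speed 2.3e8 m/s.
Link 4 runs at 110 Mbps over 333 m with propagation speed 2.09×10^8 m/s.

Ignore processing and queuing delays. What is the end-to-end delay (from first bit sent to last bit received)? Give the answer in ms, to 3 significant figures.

L = 479 × 8 = 3832 bits.
Transmission delays (L/R per hop): 0.0169558, 0.514362, 0.0136857, 0.0348364 ms; sum = 0.57984 ms.
Propagation delays (d/s per hop): 0.0126087, 0.0116111, 0.00469565, 0.0015933 ms; sum = 0.0305088 ms.
End-to-end = 0.610 ms.

0.610 ms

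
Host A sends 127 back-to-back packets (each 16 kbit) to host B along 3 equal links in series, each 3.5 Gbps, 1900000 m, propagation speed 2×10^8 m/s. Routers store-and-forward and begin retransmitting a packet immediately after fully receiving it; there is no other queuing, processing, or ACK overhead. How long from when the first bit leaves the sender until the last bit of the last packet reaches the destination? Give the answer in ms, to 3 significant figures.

Per-hop transmission t_tx = L/R = 16000/3500000000 = 0.00457143 ms.
Per-hop propagation t_prop = 1900000/200000000 = 9.5 ms.
Pipeline fill: first packet needs 3·t_tx to clear all hops; remaining 126 packets each add one t_tx.
Total = (3+127-1)·t_tx + 3·t_prop = 129·0.00457143 + 3·9.5 = 29.1 ms.

29.1 ms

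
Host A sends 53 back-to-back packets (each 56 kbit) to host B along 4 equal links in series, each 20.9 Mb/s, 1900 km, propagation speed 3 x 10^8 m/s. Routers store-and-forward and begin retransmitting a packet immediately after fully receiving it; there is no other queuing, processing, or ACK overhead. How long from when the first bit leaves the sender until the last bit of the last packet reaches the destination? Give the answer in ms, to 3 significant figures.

Per-hop transmission t_tx = L/R = 56000/20900000 = 2.67943 ms.
Per-hop propagation t_prop = 1900000/300000000 = 6.33333 ms.
Pipeline fill: first packet needs 4·t_tx to clear all hops; remaining 52 packets each add one t_tx.
Total = (4+53-1)·t_tx + 4·t_prop = 56·2.67943 + 4·6.33333 = 175 ms.

175 ms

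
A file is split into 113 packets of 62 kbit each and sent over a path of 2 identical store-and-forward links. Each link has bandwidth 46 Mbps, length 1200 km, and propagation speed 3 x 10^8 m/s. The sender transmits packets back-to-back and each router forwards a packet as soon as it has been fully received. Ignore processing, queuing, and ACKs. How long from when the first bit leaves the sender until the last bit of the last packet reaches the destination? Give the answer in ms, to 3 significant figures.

162 ms

Per-hop transmission t_tx = L/R = 62000/46000000 = 1.34783 ms.
Per-hop propagation t_prop = 1200000/300000000 = 4 ms.
Pipeline fill: first packet needs 2·t_tx to clear all hops; remaining 112 packets each add one t_tx.
Total = (2+113-1)·t_tx + 2·t_prop = 114·1.34783 + 2·4 = 162 ms.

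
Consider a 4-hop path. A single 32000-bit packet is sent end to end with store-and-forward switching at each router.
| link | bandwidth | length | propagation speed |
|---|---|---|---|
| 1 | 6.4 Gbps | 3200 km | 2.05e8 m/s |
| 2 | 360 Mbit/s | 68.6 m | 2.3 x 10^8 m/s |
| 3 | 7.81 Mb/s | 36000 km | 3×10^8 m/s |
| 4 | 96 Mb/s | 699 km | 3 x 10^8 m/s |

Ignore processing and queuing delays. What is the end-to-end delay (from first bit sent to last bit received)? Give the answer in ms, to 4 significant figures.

142.5 ms

Transmission delays (L/R per hop): 0.005, 0.0888889, 4.09731, 0.333333 ms; sum = 4.52453 ms.
Propagation delays (d/s per hop): 15.6098, 0.000298261, 120, 2.33 ms; sum = 137.94 ms.
End-to-end = 142.5 ms.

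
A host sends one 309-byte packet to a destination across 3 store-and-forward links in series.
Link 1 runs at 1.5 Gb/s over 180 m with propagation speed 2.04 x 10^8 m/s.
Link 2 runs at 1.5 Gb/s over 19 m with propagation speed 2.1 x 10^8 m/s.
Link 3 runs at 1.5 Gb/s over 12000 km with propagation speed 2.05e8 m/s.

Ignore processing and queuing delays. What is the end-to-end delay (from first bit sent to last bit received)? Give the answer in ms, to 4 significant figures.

L = 309 × 8 = 2472 bits.
Transmission delay per hop = L/R = 2472/1500000000 = 0.001648 ms; 3 hops → 0.004944 ms.
Propagation delays (d/s per hop): 0.000882353, 9.04762e-05, 58.5366 ms; sum = 58.5376 ms.
End-to-end = 58.54 ms.

58.54 ms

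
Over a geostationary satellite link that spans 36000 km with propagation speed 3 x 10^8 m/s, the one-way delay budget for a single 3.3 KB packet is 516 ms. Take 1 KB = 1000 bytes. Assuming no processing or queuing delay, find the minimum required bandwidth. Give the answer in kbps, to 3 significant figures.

66.7 kbps

L = 26400 bits.
Propagation delay = 36000000 / 300000000 = 120 ms.
Transmission budget = 516 − 120 = 396 ms.
R ≥ L / t_tx = 26400 bits / 0.396 s = 66.7 kbps.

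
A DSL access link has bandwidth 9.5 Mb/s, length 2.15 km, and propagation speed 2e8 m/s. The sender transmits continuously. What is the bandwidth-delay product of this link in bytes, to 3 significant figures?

12.8 bytes

Propagation delay = 2150 / 200000000 = 1.075e-05 s.
BDP = R × t_prop = 9500000 × 1.075e-05 = 102.125 bits.
In bytes: 102.125/8 = 12.8 bytes.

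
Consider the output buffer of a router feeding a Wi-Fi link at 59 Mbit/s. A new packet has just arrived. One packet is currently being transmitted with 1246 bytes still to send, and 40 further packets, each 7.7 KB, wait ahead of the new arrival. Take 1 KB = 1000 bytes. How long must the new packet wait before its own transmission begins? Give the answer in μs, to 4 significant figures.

41930 μs

Each queued packet: L/R = 61600/59000000 = 1044.07 μs.
40 queued → 41762.7 μs.
Plus remaining 9968 bits of current packet: 168.949 μs.
Queuing delay = 41930 μs.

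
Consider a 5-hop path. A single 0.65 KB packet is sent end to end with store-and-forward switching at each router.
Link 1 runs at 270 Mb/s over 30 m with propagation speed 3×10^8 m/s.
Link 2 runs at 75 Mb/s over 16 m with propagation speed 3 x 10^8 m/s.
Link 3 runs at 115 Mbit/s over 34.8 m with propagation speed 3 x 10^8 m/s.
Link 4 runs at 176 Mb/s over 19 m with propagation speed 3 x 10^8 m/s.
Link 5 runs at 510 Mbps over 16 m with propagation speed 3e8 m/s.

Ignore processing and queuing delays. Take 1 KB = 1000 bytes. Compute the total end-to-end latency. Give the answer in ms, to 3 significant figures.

L = 5200 bits.
Transmission delays (L/R per hop): 0.0192593, 0.0693333, 0.0452174, 0.0295455, 0.0101961 ms; sum = 0.173552 ms.
Propagation delays (d/s per hop): 0.0001, 5.33333e-05, 0.000116, 6.33333e-05, 5.33333e-05 ms; sum = 0.000386 ms.
End-to-end = 0.174 ms.

0.174 ms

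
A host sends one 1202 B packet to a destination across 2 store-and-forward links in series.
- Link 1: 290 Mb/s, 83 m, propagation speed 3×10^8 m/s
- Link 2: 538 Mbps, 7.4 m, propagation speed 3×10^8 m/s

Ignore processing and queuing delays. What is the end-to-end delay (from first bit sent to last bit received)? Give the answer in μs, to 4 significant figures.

L = 1202 × 8 = 9616 bits.
Transmission delays (L/R per hop): 33.1586, 17.8736 μs; sum = 51.0322 μs.
Propagation delays (d/s per hop): 0.276667, 0.0246667 μs; sum = 0.301333 μs.
End-to-end = 51.33 μs.

51.33 μs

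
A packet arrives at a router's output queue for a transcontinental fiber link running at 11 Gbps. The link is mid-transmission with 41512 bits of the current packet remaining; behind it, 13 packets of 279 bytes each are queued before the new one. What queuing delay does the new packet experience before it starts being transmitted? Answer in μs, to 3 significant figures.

6.41 μs

Each queued packet: L/R = 2232/11000000000 = 0.202909 μs.
13 queued → 2.63782 μs.
Plus remaining 41512 bits of current packet: 3.77382 μs.
Queuing delay = 6.41 μs.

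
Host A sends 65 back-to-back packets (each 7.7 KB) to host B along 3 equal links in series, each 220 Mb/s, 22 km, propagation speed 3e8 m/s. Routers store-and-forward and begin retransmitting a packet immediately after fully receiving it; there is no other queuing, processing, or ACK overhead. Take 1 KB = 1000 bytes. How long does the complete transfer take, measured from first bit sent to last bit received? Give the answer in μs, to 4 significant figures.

18980 μs

Per-hop transmission t_tx = L/R = 61600/220000000 = 280 μs.
Per-hop propagation t_prop = 22000/300000000 = 73.3333 μs.
Pipeline fill: first packet needs 3·t_tx to clear all hops; remaining 64 packets each add one t_tx.
Total = (3+65-1)·t_tx + 3·t_prop = 67·280 + 3·73.3333 = 18980 μs.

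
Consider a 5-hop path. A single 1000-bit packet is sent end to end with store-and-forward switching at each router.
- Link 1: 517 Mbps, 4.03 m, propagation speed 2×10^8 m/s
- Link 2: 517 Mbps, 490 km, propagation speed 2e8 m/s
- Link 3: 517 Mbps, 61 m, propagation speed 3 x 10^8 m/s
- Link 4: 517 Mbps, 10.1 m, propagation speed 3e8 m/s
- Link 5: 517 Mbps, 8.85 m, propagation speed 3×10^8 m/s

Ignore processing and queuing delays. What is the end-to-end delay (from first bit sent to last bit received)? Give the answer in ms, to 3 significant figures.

Transmission delay per hop = L/R = 1000/517000000 = 0.00193424 ms; 5 hops → 0.00967118 ms.
Propagation delays (d/s per hop): 2.015e-05, 2.45, 0.000203333, 3.36667e-05, 2.95e-05 ms; sum = 2.45029 ms.
End-to-end = 2.46 ms.

2.46 ms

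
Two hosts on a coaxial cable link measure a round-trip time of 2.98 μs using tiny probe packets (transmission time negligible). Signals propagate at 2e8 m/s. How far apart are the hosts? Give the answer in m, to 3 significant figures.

298 m

One-way propagation = RTT/2 = 1.49 μs.
d = s × t = 200000000 × 1.49e-06 = 298 m.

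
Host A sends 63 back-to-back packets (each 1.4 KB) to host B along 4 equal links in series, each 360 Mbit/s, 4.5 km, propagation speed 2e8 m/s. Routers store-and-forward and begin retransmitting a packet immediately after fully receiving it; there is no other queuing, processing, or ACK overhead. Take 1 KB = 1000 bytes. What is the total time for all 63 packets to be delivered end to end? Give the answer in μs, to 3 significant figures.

Per-hop transmission t_tx = L/R = 11200/360000000 = 31.1111 μs.
Per-hop propagation t_prop = 4500/200000000 = 22.5 μs.
Pipeline fill: first packet needs 4·t_tx to clear all hops; remaining 62 packets each add one t_tx.
Total = (4+63-1)·t_tx + 4·t_prop = 66·31.1111 + 4·22.5 = 2140 μs.

2140 μs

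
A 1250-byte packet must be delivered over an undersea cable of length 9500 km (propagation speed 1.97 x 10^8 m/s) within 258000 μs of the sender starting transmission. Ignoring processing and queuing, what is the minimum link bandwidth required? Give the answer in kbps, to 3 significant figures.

47.7 kbps

L = 10000 bits.
Propagation delay = 9500000 / 197000000 = 48223.4 μs.
Transmission budget = 258000 − 48223.4 = 209777 μs.
R ≥ L / t_tx = 10000 bits / 0.209777 s = 47.7 kbps.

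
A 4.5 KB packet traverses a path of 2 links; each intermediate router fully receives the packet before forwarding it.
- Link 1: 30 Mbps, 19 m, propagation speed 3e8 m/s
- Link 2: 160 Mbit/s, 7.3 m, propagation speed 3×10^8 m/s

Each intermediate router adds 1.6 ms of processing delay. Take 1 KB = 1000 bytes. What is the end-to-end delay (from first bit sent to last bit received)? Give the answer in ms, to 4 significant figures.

L = 36000 bits.
Transmission delays (L/R per hop): 1.2, 0.225 ms; sum = 1.425 ms.
Propagation delays (d/s per hop): 6.33333e-05, 2.43333e-05 ms; sum = 8.76667e-05 ms.
Processing at 1 router(s): 1 × 1.6 ms = 1.6 ms.
End-to-end = 3.025 ms.

3.025 ms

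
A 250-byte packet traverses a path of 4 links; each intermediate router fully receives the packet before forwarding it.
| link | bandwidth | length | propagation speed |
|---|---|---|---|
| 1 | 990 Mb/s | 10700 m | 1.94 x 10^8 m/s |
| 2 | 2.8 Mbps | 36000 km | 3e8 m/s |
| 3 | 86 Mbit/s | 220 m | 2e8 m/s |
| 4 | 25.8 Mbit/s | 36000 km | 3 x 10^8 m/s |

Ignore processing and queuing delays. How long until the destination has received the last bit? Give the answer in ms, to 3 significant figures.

241 ms

L = 250 × 8 = 2000 bits.
Transmission delays (L/R per hop): 0.0020202, 0.714286, 0.0232558, 0.0775194 ms; sum = 0.817081 ms.
Propagation delays (d/s per hop): 0.0551546, 120, 0.0011, 120 ms; sum = 240.056 ms.
End-to-end = 241 ms.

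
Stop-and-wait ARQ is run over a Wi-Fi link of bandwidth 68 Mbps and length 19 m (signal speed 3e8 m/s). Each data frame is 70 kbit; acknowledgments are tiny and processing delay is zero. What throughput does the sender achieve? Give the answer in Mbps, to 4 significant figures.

67.99 Mbps

t_tx = L/R = 70000/68000000 = 0.00102941 s.
t_prop = 19/300000000 = 6.33333e-08 s; RTT = 1.26667e-07 s.
Cycle = t_tx + RTT = 0.00102954 s.
Throughput = L / cycle = 70000 / 0.00102954 = 67.99 Mbps.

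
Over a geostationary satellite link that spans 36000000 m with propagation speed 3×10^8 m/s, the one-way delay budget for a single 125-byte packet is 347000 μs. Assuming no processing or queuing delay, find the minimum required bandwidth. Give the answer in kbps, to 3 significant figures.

L = 1000 bits.
Propagation delay = 36000000 / 300000000 = 120000 μs.
Transmission budget = 347000 − 120000 = 227000 μs.
R ≥ L / t_tx = 1000 bits / 0.227 s = 4.41 kbps.

4.41 kbps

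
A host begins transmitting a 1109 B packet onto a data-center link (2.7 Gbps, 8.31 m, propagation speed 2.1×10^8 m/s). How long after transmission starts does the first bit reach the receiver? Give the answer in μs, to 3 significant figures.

0.0396 μs

First bit experiences only propagation delay: d/s = 8.31/210000000 = 0.0396 μs.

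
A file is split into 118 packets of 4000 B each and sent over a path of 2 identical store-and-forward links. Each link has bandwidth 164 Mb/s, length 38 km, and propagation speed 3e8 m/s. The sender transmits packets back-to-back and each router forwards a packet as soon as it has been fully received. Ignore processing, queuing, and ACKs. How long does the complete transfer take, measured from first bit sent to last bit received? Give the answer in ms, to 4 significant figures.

23.47 ms

Per-hop transmission t_tx = L/R = 32000/164000000 = 0.195122 ms.
Per-hop propagation t_prop = 38000/300000000 = 0.126667 ms.
Pipeline fill: first packet needs 2·t_tx to clear all hops; remaining 117 packets each add one t_tx.
Total = (2+118-1)·t_tx + 2·t_prop = 119·0.195122 + 2·0.126667 = 23.47 ms.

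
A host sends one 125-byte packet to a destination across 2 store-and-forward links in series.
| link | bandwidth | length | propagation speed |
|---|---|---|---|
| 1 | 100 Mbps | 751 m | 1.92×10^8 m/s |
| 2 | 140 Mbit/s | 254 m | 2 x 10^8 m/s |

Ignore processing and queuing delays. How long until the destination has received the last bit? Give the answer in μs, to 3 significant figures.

22.3 μs

L = 125 × 8 = 1000 bits.
Transmission delays (L/R per hop): 10, 7.14286 μs; sum = 17.1429 μs.
Propagation delays (d/s per hop): 3.91146, 1.27 μs; sum = 5.18146 μs.
End-to-end = 22.3 μs.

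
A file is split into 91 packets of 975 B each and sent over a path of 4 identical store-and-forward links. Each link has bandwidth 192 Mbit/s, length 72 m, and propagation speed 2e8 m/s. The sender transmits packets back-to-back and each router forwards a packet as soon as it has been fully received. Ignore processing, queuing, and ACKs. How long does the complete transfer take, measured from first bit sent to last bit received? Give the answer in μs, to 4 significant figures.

Per-hop transmission t_tx = L/R = 7800/192000000 = 40.625 μs.
Per-hop propagation t_prop = 72/200000000 = 0.36 μs.
Pipeline fill: first packet needs 4·t_tx to clear all hops; remaining 90 packets each add one t_tx.
Total = (4+91-1)·t_tx + 4·t_prop = 94·40.625 + 4·0.36 = 3820 μs.

3820 μs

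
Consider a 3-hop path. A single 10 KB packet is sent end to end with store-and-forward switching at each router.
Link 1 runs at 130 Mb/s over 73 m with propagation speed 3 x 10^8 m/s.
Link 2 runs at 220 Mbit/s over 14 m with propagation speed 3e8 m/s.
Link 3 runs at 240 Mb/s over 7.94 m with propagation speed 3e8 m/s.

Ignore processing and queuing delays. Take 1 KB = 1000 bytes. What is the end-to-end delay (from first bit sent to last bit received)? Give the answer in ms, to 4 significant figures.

L = 80000 bits.
Transmission delays (L/R per hop): 0.615385, 0.363636, 0.333333 ms; sum = 1.31235 ms.
Propagation delays (d/s per hop): 0.000243333, 4.66667e-05, 2.64667e-05 ms; sum = 0.000316467 ms.
End-to-end = 1.313 ms.

1.313 ms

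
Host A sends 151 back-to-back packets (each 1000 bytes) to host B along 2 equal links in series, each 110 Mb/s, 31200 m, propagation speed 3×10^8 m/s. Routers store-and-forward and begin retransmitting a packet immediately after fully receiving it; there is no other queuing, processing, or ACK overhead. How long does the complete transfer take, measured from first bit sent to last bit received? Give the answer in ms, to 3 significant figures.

Per-hop transmission t_tx = L/R = 8000/110000000 = 0.0727273 ms.
Per-hop propagation t_prop = 31200/300000000 = 0.104 ms.
Pipeline fill: first packet needs 2·t_tx to clear all hops; remaining 150 packets each add one t_tx.
Total = (2+151-1)·t_tx + 2·t_prop = 152·0.0727273 + 2·0.104 = 11.3 ms.

11.3 ms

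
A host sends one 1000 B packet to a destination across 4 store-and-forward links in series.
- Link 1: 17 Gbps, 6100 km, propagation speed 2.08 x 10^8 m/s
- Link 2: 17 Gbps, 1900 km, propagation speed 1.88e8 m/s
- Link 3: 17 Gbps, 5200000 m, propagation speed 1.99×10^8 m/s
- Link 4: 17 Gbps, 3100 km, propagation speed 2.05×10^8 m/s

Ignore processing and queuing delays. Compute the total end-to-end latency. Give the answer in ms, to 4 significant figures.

L = 1000 × 8 = 8000 bits.
Transmission delay per hop = L/R = 8000/17000000000 = 0.000470588 ms; 4 hops → 0.00188235 ms.
Propagation delays (d/s per hop): 29.3269, 10.1064, 26.1307, 15.122 ms; sum = 80.6859 ms.
End-to-end = 80.69 ms.

80.69 ms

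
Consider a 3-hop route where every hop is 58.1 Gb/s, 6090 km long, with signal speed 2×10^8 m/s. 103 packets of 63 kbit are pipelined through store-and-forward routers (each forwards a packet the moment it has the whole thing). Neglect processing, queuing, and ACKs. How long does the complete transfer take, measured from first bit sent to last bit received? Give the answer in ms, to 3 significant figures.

91.5 ms

Per-hop transmission t_tx = L/R = 63000/58100000000 = 0.00108434 ms.
Per-hop propagation t_prop = 6090000/200000000 = 30.45 ms.
Pipeline fill: first packet needs 3·t_tx to clear all hops; remaining 102 packets each add one t_tx.
Total = (3+103-1)·t_tx + 3·t_prop = 105·0.00108434 + 3·30.45 = 91.5 ms.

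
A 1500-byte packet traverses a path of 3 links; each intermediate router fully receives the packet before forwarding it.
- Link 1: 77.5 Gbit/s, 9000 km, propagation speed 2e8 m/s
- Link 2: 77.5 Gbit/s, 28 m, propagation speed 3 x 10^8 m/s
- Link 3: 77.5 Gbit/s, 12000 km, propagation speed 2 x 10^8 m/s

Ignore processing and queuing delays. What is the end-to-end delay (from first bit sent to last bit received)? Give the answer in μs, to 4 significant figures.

105000 μs

L = 1500 × 8 = 12000 bits.
Transmission delay per hop = L/R = 12000/77500000000 = 0.154839 μs; 3 hops → 0.464516 μs.
Propagation delays (d/s per hop): 45000, 0.0933333, 60000 μs; sum = 105000 μs.
End-to-end = 105000 μs.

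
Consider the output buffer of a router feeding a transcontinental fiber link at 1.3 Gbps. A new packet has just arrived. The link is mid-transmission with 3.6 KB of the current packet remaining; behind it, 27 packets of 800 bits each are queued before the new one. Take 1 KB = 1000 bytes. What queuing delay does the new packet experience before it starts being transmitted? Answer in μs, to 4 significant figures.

38.77 μs

Each queued packet: L/R = 800/1300000000 = 0.615385 μs.
27 queued → 16.6154 μs.
Plus remaining 28800 bits of current packet: 22.1538 μs.
Queuing delay = 38.77 μs.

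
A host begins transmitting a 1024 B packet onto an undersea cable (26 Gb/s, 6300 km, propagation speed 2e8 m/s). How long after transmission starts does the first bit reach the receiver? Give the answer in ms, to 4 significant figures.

First bit experiences only propagation delay: d/s = 6300000/200000000 = 31.50 ms.

31.50 ms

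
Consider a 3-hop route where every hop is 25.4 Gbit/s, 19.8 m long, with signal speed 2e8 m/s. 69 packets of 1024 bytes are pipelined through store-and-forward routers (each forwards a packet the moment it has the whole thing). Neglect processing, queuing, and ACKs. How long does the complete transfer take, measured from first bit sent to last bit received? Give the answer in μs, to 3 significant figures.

23.2 μs

Per-hop transmission t_tx = L/R = 8192/25400000000 = 0.32252 μs.
Per-hop propagation t_prop = 19.8/200000000 = 0.099 μs.
Pipeline fill: first packet needs 3·t_tx to clear all hops; remaining 68 packets each add one t_tx.
Total = (3+69-1)·t_tx + 3·t_prop = 71·0.32252 + 3·0.099 = 23.2 μs.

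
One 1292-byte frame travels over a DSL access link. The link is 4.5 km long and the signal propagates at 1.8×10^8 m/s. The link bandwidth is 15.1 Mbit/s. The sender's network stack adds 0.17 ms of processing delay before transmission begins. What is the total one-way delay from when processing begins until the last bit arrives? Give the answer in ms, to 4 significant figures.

L = 1292 × 8 = 10336 bits.
Transmission delay = L/R = 10336 / 15100000 = 0.684503 ms.
Propagation delay = d/s = 4500 m / 180000000 m/s = 0.025 ms.
Plus processing delay 0.17 ms = 0.17 ms.
Total = 0.8795 ms.

0.8795 ms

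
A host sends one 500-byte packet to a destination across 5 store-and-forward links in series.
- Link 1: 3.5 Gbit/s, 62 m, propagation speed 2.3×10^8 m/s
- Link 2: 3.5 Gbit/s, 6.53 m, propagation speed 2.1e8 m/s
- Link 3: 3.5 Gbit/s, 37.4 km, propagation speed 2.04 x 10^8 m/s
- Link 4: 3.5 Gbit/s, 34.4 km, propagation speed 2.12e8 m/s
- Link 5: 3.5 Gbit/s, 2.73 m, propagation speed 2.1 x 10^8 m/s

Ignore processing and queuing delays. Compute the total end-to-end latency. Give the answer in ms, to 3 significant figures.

0.352 ms

L = 500 × 8 = 4000 bits.
Transmission delay per hop = L/R = 4000/3500000000 = 0.00114286 ms; 5 hops → 0.00571429 ms.
Propagation delays (d/s per hop): 0.000269565, 3.10952e-05, 0.183333, 0.162264, 1.3e-05 ms; sum = 0.345911 ms.
End-to-end = 0.352 ms.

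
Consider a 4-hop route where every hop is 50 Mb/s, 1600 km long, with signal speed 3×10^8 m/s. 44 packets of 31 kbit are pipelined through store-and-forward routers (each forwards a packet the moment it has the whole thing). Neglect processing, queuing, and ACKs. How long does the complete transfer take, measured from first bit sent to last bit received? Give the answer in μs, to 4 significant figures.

Per-hop transmission t_tx = L/R = 31000/50000000 = 620 μs.
Per-hop propagation t_prop = 1600000/300000000 = 5333.33 μs.
Pipeline fill: first packet needs 4·t_tx to clear all hops; remaining 43 packets each add one t_tx.
Total = (4+44-1)·t_tx + 4·t_prop = 47·620 + 4·5333.33 = 50470 μs.

50470 μs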